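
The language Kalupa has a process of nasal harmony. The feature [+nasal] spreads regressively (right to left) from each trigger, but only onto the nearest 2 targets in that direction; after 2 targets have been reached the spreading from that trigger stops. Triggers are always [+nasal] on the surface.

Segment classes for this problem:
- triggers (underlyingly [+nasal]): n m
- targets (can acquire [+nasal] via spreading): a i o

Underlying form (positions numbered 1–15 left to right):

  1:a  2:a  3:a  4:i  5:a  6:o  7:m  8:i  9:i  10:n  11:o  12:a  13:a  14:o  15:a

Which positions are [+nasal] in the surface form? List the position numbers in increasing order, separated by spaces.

5 6 7 8 9 10

From /m/ at 7 leftward: 6 /o/ → [+nasal]; 5 /a/ → [+nasal]; bound reached.
From /n/ at 10 leftward: 9 /i/ → [+nasal]; 8 /i/ → [+nasal]; bound reached.
Targets with no active source: positions 1 2 3 4 11 12 13 14 15 stay [-nasal].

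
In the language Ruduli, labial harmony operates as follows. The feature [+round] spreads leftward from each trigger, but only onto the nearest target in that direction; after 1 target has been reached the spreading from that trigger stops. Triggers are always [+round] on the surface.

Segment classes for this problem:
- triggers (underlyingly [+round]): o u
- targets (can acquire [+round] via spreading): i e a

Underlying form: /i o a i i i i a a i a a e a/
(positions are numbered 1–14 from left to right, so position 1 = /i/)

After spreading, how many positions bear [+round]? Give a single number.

2

From /o/ at 2 leftward: 1 /i/ → [+round]; bound reached.
Targets with no active source: positions 3 4 5 6 7 8 9 10 11 12 13 14 stay [-round].
[+round] positions on the surface: 1 2.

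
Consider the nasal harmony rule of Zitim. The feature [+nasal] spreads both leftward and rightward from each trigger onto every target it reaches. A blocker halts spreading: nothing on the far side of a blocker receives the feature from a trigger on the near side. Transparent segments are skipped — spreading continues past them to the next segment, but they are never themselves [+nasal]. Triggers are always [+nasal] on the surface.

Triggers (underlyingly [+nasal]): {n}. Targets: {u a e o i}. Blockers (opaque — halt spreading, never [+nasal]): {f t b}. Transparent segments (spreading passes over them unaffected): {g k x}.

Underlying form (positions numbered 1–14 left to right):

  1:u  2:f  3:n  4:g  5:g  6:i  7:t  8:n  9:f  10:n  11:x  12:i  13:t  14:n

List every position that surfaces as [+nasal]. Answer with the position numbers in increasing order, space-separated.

From /n/ at 3 rightward: 4 /g/ transparent; 5 /g/ transparent; 6 /i/ → [+nasal]; 7 /t/ blocks.
From /n/ at 3 leftward: 2 /f/ blocks.
From /n/ at 8 rightward: 9 /f/ blocks.
From /n/ at 8 leftward: 7 /t/ blocks.
From /n/ at 10 rightward: 11 /x/ transparent; 12 /i/ → [+nasal]; 13 /t/ blocks.
From /n/ at 10 leftward: 9 /f/ blocks.
From /n/ at 14 rightward: word edge.
From /n/ at 14 leftward: 13 /t/ blocks.
Target with no active source: position 1 stays [-nasal].

3 6 8 10 12 14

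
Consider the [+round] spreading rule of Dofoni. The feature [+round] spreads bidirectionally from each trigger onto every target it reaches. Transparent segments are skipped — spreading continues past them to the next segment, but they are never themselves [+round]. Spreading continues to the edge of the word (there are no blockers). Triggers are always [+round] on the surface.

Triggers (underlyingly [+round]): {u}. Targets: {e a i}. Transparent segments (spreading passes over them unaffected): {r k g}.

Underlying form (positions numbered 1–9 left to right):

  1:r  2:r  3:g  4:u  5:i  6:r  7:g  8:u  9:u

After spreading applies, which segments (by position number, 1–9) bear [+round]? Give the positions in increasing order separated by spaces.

4 5 8 9

From /u/ at 4 rightward: 5 /i/ → [+round]; 6 /r/ transparent; 7 /g/ transparent; 8 /u/ is itself a trigger — this domain ends here.
From /u/ at 4 leftward: 3 /g/ transparent; 2 /r/ transparent; 1 /r/ transparent; word edge.
From /u/ at 8 rightward: 9 /u/ is itself a trigger — this domain ends here.
From /u/ at 8 leftward: 7 /g/ transparent; 6 /r/ transparent; 5 /i/ → [+round]; 4 /u/ is itself a trigger — this domain ends here.
From /u/ at 9 rightward: word edge.
From /u/ at 9 leftward: 8 /u/ is itself a trigger — this domain ends here.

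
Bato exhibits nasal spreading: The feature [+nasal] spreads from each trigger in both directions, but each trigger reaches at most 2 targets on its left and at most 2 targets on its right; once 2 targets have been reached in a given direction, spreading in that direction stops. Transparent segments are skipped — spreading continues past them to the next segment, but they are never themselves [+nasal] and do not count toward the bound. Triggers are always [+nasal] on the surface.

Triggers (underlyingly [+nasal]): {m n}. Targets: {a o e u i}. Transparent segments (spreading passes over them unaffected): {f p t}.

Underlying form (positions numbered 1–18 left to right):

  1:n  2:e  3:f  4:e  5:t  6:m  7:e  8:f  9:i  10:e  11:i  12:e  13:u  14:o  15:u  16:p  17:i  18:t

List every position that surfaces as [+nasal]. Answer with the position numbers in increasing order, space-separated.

1 2 4 6 7 9

From /n/ at 1 rightward: 2 /e/ → [+nasal]; 3 /f/ transparent; 4 /e/ → [+nasal]; bound reached.
From /n/ at 1 leftward: word edge.
From /m/ at 6 rightward: 7 /e/ → [+nasal]; 8 /f/ transparent; 9 /i/ → [+nasal]; bound reached.
From /m/ at 6 leftward: 5 /t/ transparent; 4 /e/ → [+nasal]; 3 /f/ transparent; 2 /e/ → [+nasal]; bound reached.
Targets with no active source: positions 10 11 12 13 14 15 17 stay [-nasal].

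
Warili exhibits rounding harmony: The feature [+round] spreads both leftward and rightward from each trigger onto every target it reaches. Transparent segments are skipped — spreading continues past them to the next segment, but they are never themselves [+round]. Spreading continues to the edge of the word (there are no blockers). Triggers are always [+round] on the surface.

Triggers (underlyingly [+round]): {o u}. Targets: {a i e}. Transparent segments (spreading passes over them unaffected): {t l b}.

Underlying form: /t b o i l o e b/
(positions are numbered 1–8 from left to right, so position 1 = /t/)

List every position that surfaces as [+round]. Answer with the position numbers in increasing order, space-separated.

3 4 6 7

From /o/ at 3 rightward: 4 /i/ → [+round]; 5 /l/ transparent; 6 /o/ is itself a trigger — this domain ends here.
From /o/ at 3 leftward: 2 /b/ transparent; 1 /t/ transparent; word edge.
From /o/ at 6 rightward: 7 /e/ → [+round]; 8 /b/ transparent; word edge.
From /o/ at 6 leftward: 5 /l/ transparent; 4 /i/ → [+round]; 3 /o/ is itself a trigger — this domain ends here.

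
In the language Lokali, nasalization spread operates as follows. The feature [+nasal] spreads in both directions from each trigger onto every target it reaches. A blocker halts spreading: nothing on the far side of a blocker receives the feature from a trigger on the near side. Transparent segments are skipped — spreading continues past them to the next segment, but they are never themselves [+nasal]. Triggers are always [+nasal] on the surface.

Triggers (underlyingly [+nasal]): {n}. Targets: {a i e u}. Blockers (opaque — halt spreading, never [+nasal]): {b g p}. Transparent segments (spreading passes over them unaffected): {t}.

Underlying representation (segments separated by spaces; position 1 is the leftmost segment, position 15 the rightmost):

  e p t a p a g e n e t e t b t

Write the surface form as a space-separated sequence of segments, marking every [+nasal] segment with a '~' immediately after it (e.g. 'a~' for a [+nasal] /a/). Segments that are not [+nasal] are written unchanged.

e p t a p a g e~ n~ e~ t e~ t b t

From /n/ at 9 rightward: 10 /e/ → [+nasal]; 11 /t/ transparent; 12 /e/ → [+nasal]; 13 /t/ transparent; 14 /b/ blocks.
From /n/ at 9 leftward: 8 /e/ → [+nasal]; 7 /g/ blocks.
Targets with no active source: positions 1 4 6 stay [-nasal].
[+nasal] positions on the surface: 8 9 10 12.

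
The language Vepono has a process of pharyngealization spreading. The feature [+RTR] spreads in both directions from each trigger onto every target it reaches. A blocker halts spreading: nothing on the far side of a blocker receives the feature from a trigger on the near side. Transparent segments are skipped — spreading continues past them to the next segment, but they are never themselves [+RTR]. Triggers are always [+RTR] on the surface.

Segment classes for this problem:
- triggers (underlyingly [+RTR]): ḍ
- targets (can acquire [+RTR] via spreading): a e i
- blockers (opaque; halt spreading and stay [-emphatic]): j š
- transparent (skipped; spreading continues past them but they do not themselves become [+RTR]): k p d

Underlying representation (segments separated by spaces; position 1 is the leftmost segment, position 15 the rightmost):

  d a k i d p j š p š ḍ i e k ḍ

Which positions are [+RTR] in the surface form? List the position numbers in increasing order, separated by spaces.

11 12 13 15

From /ḍ/ at 11 rightward: 12 /i/ → [+RTR]; 13 /e/ → [+RTR]; 14 /k/ transparent; 15 /ḍ/ is itself a trigger — this domain ends here.
From /ḍ/ at 11 leftward: 10 /š/ blocks.
From /ḍ/ at 15 rightward: word edge.
From /ḍ/ at 15 leftward: 14 /k/ transparent; 13 /e/ → [+RTR]; 12 /i/ → [+RTR]; 11 /ḍ/ is itself a trigger — this domain ends here.
Targets with no active source: positions 2 4 stay [-emphatic].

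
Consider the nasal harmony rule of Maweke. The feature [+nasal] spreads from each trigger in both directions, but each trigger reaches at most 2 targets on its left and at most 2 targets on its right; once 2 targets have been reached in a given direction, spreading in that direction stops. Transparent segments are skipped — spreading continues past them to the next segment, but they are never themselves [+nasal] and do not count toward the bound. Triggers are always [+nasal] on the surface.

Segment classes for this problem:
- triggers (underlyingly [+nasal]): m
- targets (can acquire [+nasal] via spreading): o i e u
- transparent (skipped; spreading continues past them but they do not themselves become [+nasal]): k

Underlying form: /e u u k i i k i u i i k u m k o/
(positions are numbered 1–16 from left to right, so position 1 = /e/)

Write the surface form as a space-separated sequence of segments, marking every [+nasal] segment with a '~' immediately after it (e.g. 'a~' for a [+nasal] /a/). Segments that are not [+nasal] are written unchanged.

e u u k i i k i u i i~ k u~ m~ k o~

From /m/ at 14 rightward: 15 /k/ transparent; 16 /o/ → [+nasal]; word edge.
From /m/ at 14 leftward: 13 /u/ → [+nasal]; 12 /k/ transparent; 11 /i/ → [+nasal]; bound reached.
Targets with no active source: positions 1 2 3 5 6 8 9 10 stay [-nasal].
[+nasal] positions on the surface: 11 13 14 16.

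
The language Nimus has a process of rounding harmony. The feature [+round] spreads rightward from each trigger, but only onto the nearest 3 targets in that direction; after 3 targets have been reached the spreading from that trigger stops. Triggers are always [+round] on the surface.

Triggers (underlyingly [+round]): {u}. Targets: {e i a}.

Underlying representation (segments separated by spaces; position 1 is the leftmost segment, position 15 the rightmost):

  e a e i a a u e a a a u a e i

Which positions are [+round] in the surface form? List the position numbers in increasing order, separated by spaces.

From /u/ at 7 rightward: 8 /e/ → [+round]; 9 /a/ → [+round]; 10 /a/ → [+round]; bound reached.
From /u/ at 12 rightward: 13 /a/ → [+round]; 14 /e/ → [+round]; 15 /i/ → [+round]; bound reached.
Targets with no active source: positions 1 2 3 4 5 6 11 stay [-round].

7 8 9 10 12 13 14 15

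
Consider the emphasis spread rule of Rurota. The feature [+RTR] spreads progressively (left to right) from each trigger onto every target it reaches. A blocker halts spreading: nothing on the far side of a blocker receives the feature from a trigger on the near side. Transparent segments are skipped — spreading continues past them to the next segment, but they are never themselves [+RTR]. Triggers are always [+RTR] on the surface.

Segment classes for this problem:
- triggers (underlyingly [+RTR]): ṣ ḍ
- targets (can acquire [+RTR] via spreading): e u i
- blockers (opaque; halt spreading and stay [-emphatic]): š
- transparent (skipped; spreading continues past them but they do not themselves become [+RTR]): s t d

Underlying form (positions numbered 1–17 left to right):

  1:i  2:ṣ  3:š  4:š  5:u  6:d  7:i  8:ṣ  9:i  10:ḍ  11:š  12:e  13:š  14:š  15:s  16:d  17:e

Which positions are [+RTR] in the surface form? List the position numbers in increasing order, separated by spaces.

From /ṣ/ at 2 rightward: 3 /š/ blocks.
From /ṣ/ at 8 rightward: 9 /i/ → [+RTR]; 10 /ḍ/ is itself a trigger — this domain ends here.
From /ḍ/ at 10 rightward: 11 /š/ blocks.
Targets with no active source: positions 1 5 7 12 17 stay [-emphatic].

2 8 9 10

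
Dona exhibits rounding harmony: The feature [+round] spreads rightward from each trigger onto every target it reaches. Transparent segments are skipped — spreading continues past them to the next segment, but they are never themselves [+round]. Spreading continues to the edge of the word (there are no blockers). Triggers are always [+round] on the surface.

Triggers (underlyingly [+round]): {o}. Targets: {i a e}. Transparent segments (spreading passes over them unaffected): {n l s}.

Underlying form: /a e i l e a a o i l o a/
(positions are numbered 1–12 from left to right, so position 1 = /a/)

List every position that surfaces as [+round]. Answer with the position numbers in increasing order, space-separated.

8 9 11 12

From /o/ at 8 rightward: 9 /i/ → [+round]; 10 /l/ transparent; 11 /o/ is itself a trigger — this domain ends here.
From /o/ at 11 rightward: 12 /a/ → [+round]; word edge.
Targets with no active source: positions 1 2 3 5 6 7 stay [-round].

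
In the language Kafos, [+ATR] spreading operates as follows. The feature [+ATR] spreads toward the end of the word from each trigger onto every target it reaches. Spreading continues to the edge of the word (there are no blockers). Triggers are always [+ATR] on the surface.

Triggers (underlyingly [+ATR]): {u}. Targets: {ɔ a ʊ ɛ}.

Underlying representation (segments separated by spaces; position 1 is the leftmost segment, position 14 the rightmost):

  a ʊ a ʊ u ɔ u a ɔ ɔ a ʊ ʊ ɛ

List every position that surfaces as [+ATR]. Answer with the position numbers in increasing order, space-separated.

5 6 7 8 9 10 11 12 13 14

From /u/ at 5 rightward: 6 /ɔ/ → [+ATR]; 7 /u/ is itself a trigger — this domain ends here.
From /u/ at 7 rightward: 8 /a/ → [+ATR]; 9 /ɔ/ → [+ATR]; 10 /ɔ/ → [+ATR]; 11 /a/ → [+ATR]; 12 /ʊ/ → [+ATR]; 13 /ʊ/ → [+ATR]; 14 /ɛ/ → [+ATR]; word edge.
Targets with no active source: positions 1 2 3 4 stay [-ATR].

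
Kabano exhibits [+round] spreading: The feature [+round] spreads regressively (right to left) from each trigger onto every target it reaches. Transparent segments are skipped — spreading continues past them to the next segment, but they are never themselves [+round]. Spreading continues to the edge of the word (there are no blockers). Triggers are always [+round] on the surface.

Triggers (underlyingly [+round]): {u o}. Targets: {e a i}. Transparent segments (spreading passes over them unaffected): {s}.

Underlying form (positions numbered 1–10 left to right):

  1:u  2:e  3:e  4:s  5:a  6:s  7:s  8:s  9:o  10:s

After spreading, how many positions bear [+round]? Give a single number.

From /u/ at 1 leftward: word edge.
From /o/ at 9 leftward: 8 /s/ transparent; 7 /s/ transparent; 6 /s/ transparent; 5 /a/ → [+round]; 4 /s/ transparent; 3 /e/ → [+round]; 2 /e/ → [+round]; 1 /u/ is itself a trigger — this domain ends here.
[+round] positions on the surface: 1 2 3 5 9.

5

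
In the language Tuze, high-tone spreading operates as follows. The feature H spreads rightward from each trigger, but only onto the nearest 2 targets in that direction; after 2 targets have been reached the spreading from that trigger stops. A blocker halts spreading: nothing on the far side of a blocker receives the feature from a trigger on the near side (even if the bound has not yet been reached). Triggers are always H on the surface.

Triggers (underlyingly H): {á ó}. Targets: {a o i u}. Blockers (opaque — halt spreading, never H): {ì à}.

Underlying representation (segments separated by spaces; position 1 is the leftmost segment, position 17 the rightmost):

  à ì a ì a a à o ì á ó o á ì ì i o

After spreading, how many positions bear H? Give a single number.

4

From /á/ at 10 rightward: 11 /ó/ is itself a trigger — this domain ends here.
From /ó/ at 11 rightward: 12 /o/ → H; 13 /á/ is itself a trigger — this domain ends here.
From /á/ at 13 rightward: 14 /ì/ blocks.
Targets with no active source: positions 3 5 6 8 16 17 stay [-high tone].
H positions on the surface: 10 11 12 13.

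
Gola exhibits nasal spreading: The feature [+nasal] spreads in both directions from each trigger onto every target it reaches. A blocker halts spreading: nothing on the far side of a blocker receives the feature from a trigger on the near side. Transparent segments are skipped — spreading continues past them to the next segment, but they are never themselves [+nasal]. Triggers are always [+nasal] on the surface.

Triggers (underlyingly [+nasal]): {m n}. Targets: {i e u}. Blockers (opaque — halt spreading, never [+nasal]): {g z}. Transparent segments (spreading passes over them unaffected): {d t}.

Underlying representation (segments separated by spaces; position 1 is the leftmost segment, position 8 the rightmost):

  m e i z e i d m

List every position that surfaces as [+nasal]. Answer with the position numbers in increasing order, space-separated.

1 2 3 5 6 8

From /m/ at 1 rightward: 2 /e/ → [+nasal]; 3 /i/ → [+nasal]; 4 /z/ blocks.
From /m/ at 1 leftward: word edge.
From /m/ at 8 rightward: word edge.
From /m/ at 8 leftward: 7 /d/ transparent; 6 /i/ → [+nasal]; 5 /e/ → [+nasal]; 4 /z/ blocks.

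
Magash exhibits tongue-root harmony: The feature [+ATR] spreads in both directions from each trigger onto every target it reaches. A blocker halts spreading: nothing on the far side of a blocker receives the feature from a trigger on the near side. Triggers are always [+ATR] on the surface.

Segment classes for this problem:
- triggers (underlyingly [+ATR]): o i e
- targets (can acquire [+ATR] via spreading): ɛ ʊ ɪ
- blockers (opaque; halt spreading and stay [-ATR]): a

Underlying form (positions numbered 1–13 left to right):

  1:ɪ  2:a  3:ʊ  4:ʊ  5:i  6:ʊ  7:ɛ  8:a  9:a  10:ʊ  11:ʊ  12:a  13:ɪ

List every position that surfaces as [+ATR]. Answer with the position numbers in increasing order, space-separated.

From /i/ at 5 rightward: 6 /ʊ/ → [+ATR]; 7 /ɛ/ → [+ATR]; 8 /a/ blocks.
From /i/ at 5 leftward: 4 /ʊ/ → [+ATR]; 3 /ʊ/ → [+ATR]; 2 /a/ blocks.
Targets with no active source: positions 1 10 11 13 stay [-ATR].

3 4 5 6 7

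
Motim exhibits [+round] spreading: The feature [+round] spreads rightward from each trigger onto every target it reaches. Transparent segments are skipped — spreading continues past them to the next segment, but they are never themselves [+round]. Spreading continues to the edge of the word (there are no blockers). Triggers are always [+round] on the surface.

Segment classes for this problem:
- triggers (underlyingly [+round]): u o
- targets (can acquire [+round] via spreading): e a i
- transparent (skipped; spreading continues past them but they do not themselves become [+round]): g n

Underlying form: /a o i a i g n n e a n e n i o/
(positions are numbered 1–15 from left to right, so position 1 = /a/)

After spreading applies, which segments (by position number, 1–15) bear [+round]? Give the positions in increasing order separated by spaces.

From /o/ at 2 rightward: 3 /i/ → [+round]; 4 /a/ → [+round]; 5 /i/ → [+round]; 6 /g/ transparent; 7 /n/ transparent; 8 /n/ transparent; 9 /e/ → [+round]; 10 /a/ → [+round]; 11 /n/ transparent; 12 /e/ → [+round]; 13 /n/ transparent; 14 /i/ → [+round]; 15 /o/ is itself a trigger — this domain ends here.
From /o/ at 15 rightward: word edge.
Target with no active source: position 1 stays [-round].

2 3 4 5 9 10 12 14 15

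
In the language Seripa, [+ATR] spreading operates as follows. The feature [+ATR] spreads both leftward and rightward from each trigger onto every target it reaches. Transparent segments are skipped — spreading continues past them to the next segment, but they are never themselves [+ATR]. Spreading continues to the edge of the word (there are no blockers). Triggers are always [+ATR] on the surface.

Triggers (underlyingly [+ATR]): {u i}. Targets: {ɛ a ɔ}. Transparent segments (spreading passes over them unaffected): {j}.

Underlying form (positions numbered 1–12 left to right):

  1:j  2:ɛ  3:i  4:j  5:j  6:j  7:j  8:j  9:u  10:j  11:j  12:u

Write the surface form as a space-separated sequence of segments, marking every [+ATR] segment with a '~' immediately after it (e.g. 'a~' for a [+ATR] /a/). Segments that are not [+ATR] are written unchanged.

From /i/ at 3 rightward: 4 /j/ transparent; 5 /j/ transparent; 6 /j/ transparent; 7 /j/ transparent; 8 /j/ transparent; 9 /u/ is itself a trigger — this domain ends here.
From /i/ at 3 leftward: 2 /ɛ/ → [+ATR]; 1 /j/ transparent; word edge.
From /u/ at 9 rightward: 10 /j/ transparent; 11 /j/ transparent; 12 /u/ is itself a trigger — this domain ends here.
From /u/ at 9 leftward: 8 /j/ transparent; 7 /j/ transparent; 6 /j/ transparent; 5 /j/ transparent; 4 /j/ transparent; 3 /i/ is itself a trigger — this domain ends here.
From /u/ at 12 rightward: word edge.
From /u/ at 12 leftward: 11 /j/ transparent; 10 /j/ transparent; 9 /u/ is itself a trigger — this domain ends here.
[+ATR] positions on the surface: 2 3 9 12.

j ɛ~ i~ j j j j j u~ j j u~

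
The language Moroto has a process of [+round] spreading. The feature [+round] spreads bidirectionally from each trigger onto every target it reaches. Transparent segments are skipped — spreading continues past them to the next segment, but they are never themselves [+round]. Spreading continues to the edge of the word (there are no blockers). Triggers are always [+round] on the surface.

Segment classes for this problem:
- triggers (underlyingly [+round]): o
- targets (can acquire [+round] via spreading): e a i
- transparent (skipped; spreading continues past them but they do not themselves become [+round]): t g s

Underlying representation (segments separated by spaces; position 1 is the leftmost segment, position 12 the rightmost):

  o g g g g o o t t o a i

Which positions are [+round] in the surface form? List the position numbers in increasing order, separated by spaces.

1 6 7 10 11 12

From /o/ at 1 rightward: 2 /g/ transparent; 3 /g/ transparent; 4 /g/ transparent; 5 /g/ transparent; 6 /o/ is itself a trigger — this domain ends here.
From /o/ at 1 leftward: word edge.
From /o/ at 6 rightward: 7 /o/ is itself a trigger — this domain ends here.
From /o/ at 6 leftward: 5 /g/ transparent; 4 /g/ transparent; 3 /g/ transparent; 2 /g/ transparent; 1 /o/ is itself a trigger — this domain ends here.
From /o/ at 7 rightward: 8 /t/ transparent; 9 /t/ transparent; 10 /o/ is itself a trigger — this domain ends here.
From /o/ at 7 leftward: 6 /o/ is itself a trigger — this domain ends here.
From /o/ at 10 rightward: 11 /a/ → [+round]; 12 /i/ → [+round]; word edge.
From /o/ at 10 leftward: 9 /t/ transparent; 8 /t/ transparent; 7 /o/ is itself a trigger — this domain ends here.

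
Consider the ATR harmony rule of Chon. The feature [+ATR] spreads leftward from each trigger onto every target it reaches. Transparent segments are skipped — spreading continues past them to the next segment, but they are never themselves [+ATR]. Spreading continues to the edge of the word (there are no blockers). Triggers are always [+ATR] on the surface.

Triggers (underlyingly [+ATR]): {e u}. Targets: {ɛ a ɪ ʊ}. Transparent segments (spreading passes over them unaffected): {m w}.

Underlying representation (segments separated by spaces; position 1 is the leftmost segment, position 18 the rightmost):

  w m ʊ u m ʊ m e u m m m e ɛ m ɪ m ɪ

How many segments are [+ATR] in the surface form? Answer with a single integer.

From /u/ at 4 leftward: 3 /ʊ/ → [+ATR]; 2 /m/ transparent; 1 /w/ transparent; word edge.
From /e/ at 8 leftward: 7 /m/ transparent; 6 /ʊ/ → [+ATR]; 5 /m/ transparent; 4 /u/ is itself a trigger — this domain ends here.
From /u/ at 9 leftward: 8 /e/ is itself a trigger — this domain ends here.
From /e/ at 13 leftward: 12 /m/ transparent; 11 /m/ transparent; 10 /m/ transparent; 9 /u/ is itself a trigger — this domain ends here.
Targets with no active source: positions 14 16 18 stay [-ATR].
[+ATR] positions on the surface: 3 4 6 8 9 13.

6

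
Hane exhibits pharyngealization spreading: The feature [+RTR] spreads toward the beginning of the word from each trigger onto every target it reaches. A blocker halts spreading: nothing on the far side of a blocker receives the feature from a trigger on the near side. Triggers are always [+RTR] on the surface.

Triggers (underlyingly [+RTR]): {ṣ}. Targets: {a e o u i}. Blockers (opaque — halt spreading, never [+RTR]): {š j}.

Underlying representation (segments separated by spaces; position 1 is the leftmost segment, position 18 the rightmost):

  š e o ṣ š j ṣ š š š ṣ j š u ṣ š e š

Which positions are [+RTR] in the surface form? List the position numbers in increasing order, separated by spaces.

2 3 4 7 11 14 15

From /ṣ/ at 4 leftward: 3 /o/ → [+RTR]; 2 /e/ → [+RTR]; 1 /š/ blocks.
From /ṣ/ at 7 leftward: 6 /j/ blocks.
From /ṣ/ at 11 leftward: 10 /š/ blocks.
From /ṣ/ at 15 leftward: 14 /u/ → [+RTR]; 13 /š/ blocks.
Target with no active source: position 17 stays [-emphatic].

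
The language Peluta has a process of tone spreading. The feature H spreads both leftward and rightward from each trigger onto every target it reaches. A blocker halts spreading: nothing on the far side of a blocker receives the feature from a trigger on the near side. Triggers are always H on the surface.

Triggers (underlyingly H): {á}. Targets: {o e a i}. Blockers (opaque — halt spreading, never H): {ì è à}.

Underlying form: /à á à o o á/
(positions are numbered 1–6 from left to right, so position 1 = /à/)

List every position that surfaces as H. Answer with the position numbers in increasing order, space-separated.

2 4 5 6

From /á/ at 2 rightward: 3 /à/ blocks.
From /á/ at 2 leftward: 1 /à/ blocks.
From /á/ at 6 rightward: word edge.
From /á/ at 6 leftward: 5 /o/ → H; 4 /o/ → H; 3 /à/ blocks.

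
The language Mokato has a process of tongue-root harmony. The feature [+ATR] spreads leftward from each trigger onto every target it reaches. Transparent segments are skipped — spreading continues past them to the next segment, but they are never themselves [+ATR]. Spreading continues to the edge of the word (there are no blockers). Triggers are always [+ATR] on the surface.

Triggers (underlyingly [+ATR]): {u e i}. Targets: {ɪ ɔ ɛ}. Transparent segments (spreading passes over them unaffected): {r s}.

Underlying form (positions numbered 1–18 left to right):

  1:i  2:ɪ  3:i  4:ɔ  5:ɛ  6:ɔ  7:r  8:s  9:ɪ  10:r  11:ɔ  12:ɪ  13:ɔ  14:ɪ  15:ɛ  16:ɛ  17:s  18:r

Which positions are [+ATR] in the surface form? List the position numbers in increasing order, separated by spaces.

1 2 3

From /i/ at 1 leftward: word edge.
From /i/ at 3 leftward: 2 /ɪ/ → [+ATR]; 1 /i/ is itself a trigger — this domain ends here.
Targets with no active source: positions 4 5 6 9 11 12 13 14 15 16 stay [-ATR].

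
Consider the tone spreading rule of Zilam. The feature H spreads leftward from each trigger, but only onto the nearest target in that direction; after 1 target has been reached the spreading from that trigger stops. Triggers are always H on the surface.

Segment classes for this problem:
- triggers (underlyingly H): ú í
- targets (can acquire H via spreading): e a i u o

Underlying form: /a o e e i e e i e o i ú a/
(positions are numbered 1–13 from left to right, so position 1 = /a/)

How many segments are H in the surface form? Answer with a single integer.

2

From /ú/ at 12 leftward: 11 /i/ → H; bound reached.
Targets with no active source: positions 1 2 3 4 5 6 7 8 9 10 13 stay [-high tone].
H positions on the surface: 11 12.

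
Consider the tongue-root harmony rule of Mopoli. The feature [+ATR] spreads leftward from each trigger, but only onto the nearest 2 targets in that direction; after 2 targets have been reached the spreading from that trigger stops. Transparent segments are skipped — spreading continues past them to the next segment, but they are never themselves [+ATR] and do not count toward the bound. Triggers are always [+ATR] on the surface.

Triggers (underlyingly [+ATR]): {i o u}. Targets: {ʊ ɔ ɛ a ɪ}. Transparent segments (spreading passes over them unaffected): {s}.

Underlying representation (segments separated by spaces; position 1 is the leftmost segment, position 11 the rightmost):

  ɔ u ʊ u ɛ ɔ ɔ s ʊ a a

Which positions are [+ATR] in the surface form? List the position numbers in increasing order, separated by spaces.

From /u/ at 2 leftward: 1 /ɔ/ → [+ATR]; word edge.
From /u/ at 4 leftward: 3 /ʊ/ → [+ATR]; 2 /u/ is itself a trigger — this domain ends here.
Targets with no active source: positions 5 6 7 9 10 11 stay [-ATR].

1 2 3 4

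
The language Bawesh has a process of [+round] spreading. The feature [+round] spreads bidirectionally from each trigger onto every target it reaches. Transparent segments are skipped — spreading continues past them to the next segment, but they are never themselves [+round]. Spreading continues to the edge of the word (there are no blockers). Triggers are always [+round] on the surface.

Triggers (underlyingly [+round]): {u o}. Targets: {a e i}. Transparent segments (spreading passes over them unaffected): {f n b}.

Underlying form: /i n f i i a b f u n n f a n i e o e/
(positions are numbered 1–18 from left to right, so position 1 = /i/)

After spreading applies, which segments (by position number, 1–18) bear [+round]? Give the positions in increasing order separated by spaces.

From /u/ at 9 rightward: 10 /n/ transparent; 11 /n/ transparent; 12 /f/ transparent; 13 /a/ → [+round]; 14 /n/ transparent; 15 /i/ → [+round]; 16 /e/ → [+round]; 17 /o/ is itself a trigger — this domain ends here.
From /u/ at 9 leftward: 8 /f/ transparent; 7 /b/ transparent; 6 /a/ → [+round]; 5 /i/ → [+round]; 4 /i/ → [+round]; 3 /f/ transparent; 2 /n/ transparent; 1 /i/ → [+round]; word edge.
From /o/ at 17 rightward: 18 /e/ → [+round]; word edge.
From /o/ at 17 leftward: 16 /e/ → [+round]; 15 /i/ → [+round]; 14 /n/ transparent; 13 /a/ → [+round]; 12 /f/ transparent; 11 /n/ transparent; 10 /n/ transparent; 9 /u/ is itself a trigger — this domain ends here.

1 4 5 6 9 13 15 16 17 18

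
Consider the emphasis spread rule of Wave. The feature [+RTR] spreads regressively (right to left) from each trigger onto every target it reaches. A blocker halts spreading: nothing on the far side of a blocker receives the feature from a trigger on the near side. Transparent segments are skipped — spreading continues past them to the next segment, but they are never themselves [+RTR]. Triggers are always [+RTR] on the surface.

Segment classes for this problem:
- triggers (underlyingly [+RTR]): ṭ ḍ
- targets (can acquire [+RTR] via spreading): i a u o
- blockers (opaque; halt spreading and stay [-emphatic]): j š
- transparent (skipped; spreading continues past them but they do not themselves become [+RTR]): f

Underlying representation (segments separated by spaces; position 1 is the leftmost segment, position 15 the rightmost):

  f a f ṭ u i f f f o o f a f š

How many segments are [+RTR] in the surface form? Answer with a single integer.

From /ṭ/ at 4 leftward: 3 /f/ transparent; 2 /a/ → [+RTR]; 1 /f/ transparent; word edge.
Targets with no active source: positions 5 6 10 11 13 stay [-emphatic].
[+RTR] positions on the surface: 2 4.

2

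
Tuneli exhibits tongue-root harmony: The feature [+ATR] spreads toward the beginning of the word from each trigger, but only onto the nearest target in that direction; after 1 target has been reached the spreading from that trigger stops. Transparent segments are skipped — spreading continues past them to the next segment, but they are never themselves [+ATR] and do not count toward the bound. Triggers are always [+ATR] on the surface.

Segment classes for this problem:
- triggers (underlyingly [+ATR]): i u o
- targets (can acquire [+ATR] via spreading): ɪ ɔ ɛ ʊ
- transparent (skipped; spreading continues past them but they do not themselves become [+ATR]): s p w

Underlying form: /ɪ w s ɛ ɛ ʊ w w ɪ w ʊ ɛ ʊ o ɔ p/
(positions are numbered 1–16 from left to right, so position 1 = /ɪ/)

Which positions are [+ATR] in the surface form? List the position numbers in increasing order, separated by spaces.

From /o/ at 14 leftward: 13 /ʊ/ → [+ATR]; bound reached.
Targets with no active source: positions 1 4 5 6 9 11 12 15 stay [-ATR].

13 14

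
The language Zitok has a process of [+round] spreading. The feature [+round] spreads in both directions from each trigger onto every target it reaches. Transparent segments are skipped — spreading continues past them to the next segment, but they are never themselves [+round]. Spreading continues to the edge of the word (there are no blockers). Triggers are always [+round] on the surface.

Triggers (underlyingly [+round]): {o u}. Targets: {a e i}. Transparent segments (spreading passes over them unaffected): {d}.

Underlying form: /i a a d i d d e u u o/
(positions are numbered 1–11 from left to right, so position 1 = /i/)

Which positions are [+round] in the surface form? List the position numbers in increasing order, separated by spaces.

1 2 3 5 8 9 10 11

From /u/ at 9 rightward: 10 /u/ is itself a trigger — this domain ends here.
From /u/ at 9 leftward: 8 /e/ → [+round]; 7 /d/ transparent; 6 /d/ transparent; 5 /i/ → [+round]; 4 /d/ transparent; 3 /a/ → [+round]; 2 /a/ → [+round]; 1 /i/ → [+round]; word edge.
From /u/ at 10 rightward: 11 /o/ is itself a trigger — this domain ends here.
From /u/ at 10 leftward: 9 /u/ is itself a trigger — this domain ends here.
From /o/ at 11 rightward: word edge.
From /o/ at 11 leftward: 10 /u/ is itself a trigger — this domain ends here.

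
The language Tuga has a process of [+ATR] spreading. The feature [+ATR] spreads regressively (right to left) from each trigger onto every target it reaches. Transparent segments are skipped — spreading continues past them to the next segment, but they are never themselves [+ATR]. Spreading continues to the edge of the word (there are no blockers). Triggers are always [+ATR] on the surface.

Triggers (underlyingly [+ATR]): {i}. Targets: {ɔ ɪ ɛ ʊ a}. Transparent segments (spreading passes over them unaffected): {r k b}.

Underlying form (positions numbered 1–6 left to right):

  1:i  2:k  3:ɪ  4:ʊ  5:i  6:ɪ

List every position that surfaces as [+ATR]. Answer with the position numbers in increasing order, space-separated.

1 3 4 5

From /i/ at 1 leftward: word edge.
From /i/ at 5 leftward: 4 /ʊ/ → [+ATR]; 3 /ɪ/ → [+ATR]; 2 /k/ transparent; 1 /i/ is itself a trigger — this domain ends here.
Target with no active source: position 6 stays [-ATR].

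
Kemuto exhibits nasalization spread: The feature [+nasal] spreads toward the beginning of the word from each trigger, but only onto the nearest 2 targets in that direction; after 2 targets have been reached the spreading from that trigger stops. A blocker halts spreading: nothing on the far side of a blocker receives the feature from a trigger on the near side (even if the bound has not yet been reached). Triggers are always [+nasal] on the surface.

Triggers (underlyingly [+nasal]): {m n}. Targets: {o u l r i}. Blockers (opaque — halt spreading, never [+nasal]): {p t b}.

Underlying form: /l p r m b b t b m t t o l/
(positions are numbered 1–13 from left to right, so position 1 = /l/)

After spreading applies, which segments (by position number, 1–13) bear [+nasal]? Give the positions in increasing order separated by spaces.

3 4 9

From /m/ at 4 leftward: 3 /r/ → [+nasal]; 2 /p/ blocks.
From /m/ at 9 leftward: 8 /b/ blocks.
Targets with no active source: positions 1 12 13 stay [-nasal].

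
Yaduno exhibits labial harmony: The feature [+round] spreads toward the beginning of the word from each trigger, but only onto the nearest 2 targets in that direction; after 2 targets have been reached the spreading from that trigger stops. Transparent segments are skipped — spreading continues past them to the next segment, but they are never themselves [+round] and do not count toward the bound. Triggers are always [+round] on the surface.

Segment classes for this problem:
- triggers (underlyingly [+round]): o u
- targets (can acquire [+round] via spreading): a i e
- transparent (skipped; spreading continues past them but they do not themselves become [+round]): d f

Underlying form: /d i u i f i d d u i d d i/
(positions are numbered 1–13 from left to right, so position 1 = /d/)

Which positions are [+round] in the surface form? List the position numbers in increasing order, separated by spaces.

2 3 4 6 9

From /u/ at 3 leftward: 2 /i/ → [+round]; 1 /d/ transparent; word edge.
From /u/ at 9 leftward: 8 /d/ transparent; 7 /d/ transparent; 6 /i/ → [+round]; 5 /f/ transparent; 4 /i/ → [+round]; bound reached.
Targets with no active source: positions 10 13 stay [-round].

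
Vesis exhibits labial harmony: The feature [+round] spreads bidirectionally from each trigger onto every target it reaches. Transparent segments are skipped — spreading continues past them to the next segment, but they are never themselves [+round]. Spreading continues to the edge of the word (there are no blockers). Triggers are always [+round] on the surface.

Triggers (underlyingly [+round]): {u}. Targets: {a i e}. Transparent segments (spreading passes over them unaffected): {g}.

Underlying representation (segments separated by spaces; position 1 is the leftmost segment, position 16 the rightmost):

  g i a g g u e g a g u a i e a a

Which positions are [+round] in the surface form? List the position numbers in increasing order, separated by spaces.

From /u/ at 6 rightward: 7 /e/ → [+round]; 8 /g/ transparent; 9 /a/ → [+round]; 10 /g/ transparent; 11 /u/ is itself a trigger — this domain ends here.
From /u/ at 6 leftward: 5 /g/ transparent; 4 /g/ transparent; 3 /a/ → [+round]; 2 /i/ → [+round]; 1 /g/ transparent; word edge.
From /u/ at 11 rightward: 12 /a/ → [+round]; 13 /i/ → [+round]; 14 /e/ → [+round]; 15 /a/ → [+round]; 16 /a/ → [+round]; word edge.
From /u/ at 11 leftward: 10 /g/ transparent; 9 /a/ → [+round]; 8 /g/ transparent; 7 /e/ → [+round]; 6 /u/ is itself a trigger — this domain ends here.

2 3 6 7 9 11 12 13 14 15 16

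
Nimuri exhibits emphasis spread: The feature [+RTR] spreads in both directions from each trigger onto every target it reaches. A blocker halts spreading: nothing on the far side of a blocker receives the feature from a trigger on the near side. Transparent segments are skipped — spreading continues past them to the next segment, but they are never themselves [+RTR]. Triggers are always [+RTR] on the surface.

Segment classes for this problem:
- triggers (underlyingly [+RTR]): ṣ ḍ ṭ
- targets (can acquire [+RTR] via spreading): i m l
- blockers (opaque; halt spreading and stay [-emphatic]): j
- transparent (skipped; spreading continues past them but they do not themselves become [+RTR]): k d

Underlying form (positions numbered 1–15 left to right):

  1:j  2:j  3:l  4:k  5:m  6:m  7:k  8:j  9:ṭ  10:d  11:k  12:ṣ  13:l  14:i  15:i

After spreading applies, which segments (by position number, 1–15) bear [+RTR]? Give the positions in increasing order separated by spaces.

From /ṭ/ at 9 rightward: 10 /d/ transparent; 11 /k/ transparent; 12 /ṣ/ is itself a trigger — this domain ends here.
From /ṭ/ at 9 leftward: 8 /j/ blocks.
From /ṣ/ at 12 rightward: 13 /l/ → [+RTR]; 14 /i/ → [+RTR]; 15 /i/ → [+RTR]; word edge.
From /ṣ/ at 12 leftward: 11 /k/ transparent; 10 /d/ transparent; 9 /ṭ/ is itself a trigger — this domain ends here.
Targets with no active source: positions 3 5 6 stay [-emphatic].

9 12 13 14 15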